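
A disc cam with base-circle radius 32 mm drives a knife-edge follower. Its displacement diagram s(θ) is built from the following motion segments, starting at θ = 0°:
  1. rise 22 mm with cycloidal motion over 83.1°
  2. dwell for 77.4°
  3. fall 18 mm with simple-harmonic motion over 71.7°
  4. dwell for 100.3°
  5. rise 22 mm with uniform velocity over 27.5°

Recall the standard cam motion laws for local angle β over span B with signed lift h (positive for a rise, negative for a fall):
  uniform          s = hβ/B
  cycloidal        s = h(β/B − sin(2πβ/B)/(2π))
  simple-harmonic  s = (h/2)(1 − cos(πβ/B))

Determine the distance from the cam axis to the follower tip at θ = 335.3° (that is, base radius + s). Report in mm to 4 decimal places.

seg 1 [0°–83.1°] cycloidal, h=22: full span → s += 22 → s = 22.0000
seg 2 [83.1°–160.5°] dwell: s stays 22.0000
seg 3 [160.5°–232.2°] simple-harmonic, h=-18: full span → s += -18 → s = 4.0000
seg 4 [232.2°–332.5°] dwell: s stays 4.0000
seg 5 [332.5°–360°] uniform, h=22: θ=335.3° here. β=2.8, B=27.5. 22·2.8/27.5 = 2.2400 → s = 6.2400
radial distance = base radius + s = 32 + 6.2400 = 38.2400

38.2400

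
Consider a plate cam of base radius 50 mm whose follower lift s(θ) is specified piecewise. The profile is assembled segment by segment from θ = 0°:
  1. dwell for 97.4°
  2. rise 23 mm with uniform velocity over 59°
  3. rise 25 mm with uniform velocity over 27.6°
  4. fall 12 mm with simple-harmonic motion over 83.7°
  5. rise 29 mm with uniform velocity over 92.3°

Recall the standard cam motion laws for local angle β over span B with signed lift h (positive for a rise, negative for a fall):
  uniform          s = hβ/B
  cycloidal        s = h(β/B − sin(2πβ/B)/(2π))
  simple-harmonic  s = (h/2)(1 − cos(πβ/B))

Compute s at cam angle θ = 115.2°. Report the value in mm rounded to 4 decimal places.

seg 1 [0°–97.4°] dwell: s stays 0.0000
seg 2 [97.4°–156.4°] uniform, h=23: θ=115.2° here. β=17.8, B=59. 23·17.8/59 = 6.9390 → s = 6.9390

6.9390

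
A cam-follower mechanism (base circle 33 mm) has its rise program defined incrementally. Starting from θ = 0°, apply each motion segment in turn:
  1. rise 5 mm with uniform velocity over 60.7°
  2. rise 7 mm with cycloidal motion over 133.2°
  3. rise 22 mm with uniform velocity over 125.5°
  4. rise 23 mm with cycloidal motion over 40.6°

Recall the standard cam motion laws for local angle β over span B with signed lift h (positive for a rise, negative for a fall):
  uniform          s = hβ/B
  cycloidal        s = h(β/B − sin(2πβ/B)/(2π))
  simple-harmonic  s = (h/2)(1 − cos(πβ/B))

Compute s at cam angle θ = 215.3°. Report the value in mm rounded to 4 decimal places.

seg 1 [0°–60.7°] uniform, h=5: full span → s += 5 → s = 5.0000
seg 2 [60.7°–193.9°] cycloidal, h=7: full span → s += 7 → s = 12.0000
seg 3 [193.9°–319.4°] uniform, h=22: θ=215.3° here. β=21.4, B=125.5. 22·21.4/125.5 = 3.7514 → s = 15.7514

15.7514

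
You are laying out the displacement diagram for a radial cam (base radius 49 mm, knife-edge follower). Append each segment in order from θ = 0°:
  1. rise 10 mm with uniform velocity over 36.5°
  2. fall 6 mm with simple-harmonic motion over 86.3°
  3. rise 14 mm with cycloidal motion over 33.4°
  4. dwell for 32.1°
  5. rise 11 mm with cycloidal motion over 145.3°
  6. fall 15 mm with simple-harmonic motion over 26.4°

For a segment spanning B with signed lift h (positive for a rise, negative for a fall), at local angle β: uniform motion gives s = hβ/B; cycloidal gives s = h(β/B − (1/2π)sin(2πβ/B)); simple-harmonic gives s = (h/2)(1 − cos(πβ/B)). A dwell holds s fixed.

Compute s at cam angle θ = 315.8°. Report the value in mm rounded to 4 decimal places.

seg 1 [0°–36.5°] uniform, h=10: full span → s += 10 → s = 10.0000
seg 2 [36.5°–122.8°] simple-harmonic, h=-6: full span → s += -6 → s = 4.0000
seg 3 [122.8°–156.2°] cycloidal, h=14: full span → s += 14 → s = 18.0000
seg 4 [156.2°–188.3°] dwell: s stays 18.0000
seg 5 [188.3°–333.6°] cycloidal, h=11: θ=315.8° here. β=127.5, B=145.3. 11·(0.8775 − sin(2π·0.8775)/(2π)) = 10.8708 → s = 28.8708

28.8708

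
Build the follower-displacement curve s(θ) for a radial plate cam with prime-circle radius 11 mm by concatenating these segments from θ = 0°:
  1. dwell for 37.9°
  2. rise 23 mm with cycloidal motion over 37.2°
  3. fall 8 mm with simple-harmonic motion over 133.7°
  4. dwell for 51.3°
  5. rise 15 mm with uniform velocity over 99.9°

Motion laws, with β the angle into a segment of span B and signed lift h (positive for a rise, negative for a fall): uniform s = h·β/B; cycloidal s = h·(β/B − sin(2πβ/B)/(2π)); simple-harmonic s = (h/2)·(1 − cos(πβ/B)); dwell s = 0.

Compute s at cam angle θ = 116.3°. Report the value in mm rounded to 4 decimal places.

seg 1 [0°–37.9°] dwell: s stays 0.0000
seg 2 [37.9°–75.1°] cycloidal, h=23: full span → s += 23 → s = 23.0000
seg 3 [75.1°–208.8°] simple-harmonic, h=-8: θ=116.3° here. β=41.2, B=133.7. -8/2·(1 − cos(π·0.3082)) = -1.7325 → s = 21.2675

21.2675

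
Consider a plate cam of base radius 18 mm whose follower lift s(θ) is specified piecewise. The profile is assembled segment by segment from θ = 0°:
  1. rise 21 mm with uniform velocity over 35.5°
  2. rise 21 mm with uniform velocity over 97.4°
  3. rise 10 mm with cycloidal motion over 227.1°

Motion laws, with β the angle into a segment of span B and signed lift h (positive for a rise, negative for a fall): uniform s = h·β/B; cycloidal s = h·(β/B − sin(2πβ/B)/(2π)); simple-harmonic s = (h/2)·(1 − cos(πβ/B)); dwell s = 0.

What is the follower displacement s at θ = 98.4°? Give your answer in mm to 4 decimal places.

seg 1 [0°–35.5°] uniform, h=21: full span → s += 21 → s = 21.0000
seg 2 [35.5°–132.9°] uniform, h=21: θ=98.4° here. β=62.9, B=97.4. 21·62.9/97.4 = 13.5616 → s = 34.5616

34.5616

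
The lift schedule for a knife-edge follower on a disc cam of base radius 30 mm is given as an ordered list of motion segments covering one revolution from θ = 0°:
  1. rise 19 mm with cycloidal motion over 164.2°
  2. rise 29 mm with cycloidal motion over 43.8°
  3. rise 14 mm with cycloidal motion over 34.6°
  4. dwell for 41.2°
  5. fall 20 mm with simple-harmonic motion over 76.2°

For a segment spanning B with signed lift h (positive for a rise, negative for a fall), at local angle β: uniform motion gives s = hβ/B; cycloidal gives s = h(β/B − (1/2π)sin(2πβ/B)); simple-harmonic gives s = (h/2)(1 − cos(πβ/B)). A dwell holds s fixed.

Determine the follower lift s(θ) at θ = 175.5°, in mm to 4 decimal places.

seg 1 [0°–164.2°] cycloidal, h=19: full span → s += 19 → s = 19.0000
seg 2 [164.2°–208°] cycloidal, h=29: θ=175.5° here. β=11.3, B=43.8. 29·(0.2580 − sin(2π·0.2580)/(2π)) = 2.8721 → s = 21.8721

21.8721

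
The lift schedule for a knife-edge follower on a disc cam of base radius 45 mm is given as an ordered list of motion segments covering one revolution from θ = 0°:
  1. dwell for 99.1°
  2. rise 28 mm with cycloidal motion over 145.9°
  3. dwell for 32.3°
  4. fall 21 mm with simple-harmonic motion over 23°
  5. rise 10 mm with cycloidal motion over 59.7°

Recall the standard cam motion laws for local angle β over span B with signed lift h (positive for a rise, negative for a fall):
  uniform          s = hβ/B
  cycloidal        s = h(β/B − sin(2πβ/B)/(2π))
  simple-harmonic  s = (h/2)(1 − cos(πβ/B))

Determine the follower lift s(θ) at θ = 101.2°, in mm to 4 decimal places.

seg 1 [0°–99.1°] dwell: s stays 0.0000
seg 2 [99.1°–245°] cycloidal, h=28: θ=101.2° here. β=2.1, B=145.9. 28·(0.0144 − sin(2π·0.0144)/(2π)) = 0.0005 → s = 0.0005

0.0005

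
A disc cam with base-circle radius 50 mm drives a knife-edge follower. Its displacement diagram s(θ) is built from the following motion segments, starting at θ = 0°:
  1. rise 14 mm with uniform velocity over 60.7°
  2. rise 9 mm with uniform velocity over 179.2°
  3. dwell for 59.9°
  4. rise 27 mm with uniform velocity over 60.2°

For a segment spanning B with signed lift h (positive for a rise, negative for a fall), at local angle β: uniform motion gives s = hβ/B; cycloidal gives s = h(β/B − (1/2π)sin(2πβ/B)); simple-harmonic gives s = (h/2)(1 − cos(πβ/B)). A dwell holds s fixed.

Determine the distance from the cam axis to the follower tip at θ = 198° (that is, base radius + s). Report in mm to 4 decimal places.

seg 1 [0°–60.7°] uniform, h=14: full span → s += 14 → s = 14.0000
seg 2 [60.7°–239.9°] uniform, h=9: θ=198° here. β=137.3, B=179.2. 9·137.3/179.2 = 6.8956 → s = 20.8956
radial distance = base radius + s = 50 + 20.8956 = 70.8956

70.8956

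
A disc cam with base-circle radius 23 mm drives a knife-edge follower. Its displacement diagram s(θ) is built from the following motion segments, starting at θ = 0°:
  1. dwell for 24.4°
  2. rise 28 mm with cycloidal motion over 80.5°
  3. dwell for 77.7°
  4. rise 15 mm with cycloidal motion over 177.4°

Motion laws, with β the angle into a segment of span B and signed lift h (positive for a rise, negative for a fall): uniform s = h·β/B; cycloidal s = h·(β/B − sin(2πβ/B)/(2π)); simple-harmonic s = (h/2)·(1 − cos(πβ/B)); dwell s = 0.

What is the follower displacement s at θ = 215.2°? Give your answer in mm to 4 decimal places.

seg 1 [0°–24.4°] dwell: s stays 0.0000
seg 2 [24.4°–104.9°] cycloidal, h=28: full span → s += 28 → s = 28.0000
seg 3 [104.9°–182.6°] dwell: s stays 28.0000
seg 4 [182.6°–360°] cycloidal, h=15: θ=215.2° here. β=32.6, B=177.4. 15·(0.1838 − sin(2π·0.1838)/(2π)) = 0.5729 → s = 28.5729

28.5729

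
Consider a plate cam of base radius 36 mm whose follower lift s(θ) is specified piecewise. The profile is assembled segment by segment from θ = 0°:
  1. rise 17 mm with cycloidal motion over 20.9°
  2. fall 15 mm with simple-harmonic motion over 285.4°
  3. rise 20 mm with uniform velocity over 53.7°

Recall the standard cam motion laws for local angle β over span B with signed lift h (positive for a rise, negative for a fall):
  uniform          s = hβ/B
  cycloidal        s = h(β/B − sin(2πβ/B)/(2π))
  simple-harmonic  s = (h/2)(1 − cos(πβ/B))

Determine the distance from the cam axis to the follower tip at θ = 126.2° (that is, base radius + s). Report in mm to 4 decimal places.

seg 1 [0°–20.9°] cycloidal, h=17: full span → s += 17 → s = 17.0000
seg 2 [20.9°–306.3°] simple-harmonic, h=-15: θ=126.2° here. β=105.3, B=285.4. -15/2·(1 − cos(π·0.3690)) = -4.4988 → s = 12.5012
radial distance = base radius + s = 36 + 12.5012 = 48.5012

48.5012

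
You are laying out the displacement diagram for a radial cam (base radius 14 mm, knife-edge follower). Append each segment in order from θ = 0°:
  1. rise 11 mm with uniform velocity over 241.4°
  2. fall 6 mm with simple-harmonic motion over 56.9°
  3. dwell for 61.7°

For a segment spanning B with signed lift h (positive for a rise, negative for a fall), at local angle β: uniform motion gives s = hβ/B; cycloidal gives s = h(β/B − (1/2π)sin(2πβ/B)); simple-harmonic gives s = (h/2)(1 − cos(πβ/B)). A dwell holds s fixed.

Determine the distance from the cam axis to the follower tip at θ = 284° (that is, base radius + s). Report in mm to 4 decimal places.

seg 1 [0°–241.4°] uniform, h=11: full span → s += 11 → s = 11.0000
seg 2 [241.4°–298.3°] simple-harmonic, h=-6: θ=284° here. β=42.6, B=56.9. -6/2·(1 − cos(π·0.7487)) = -5.1125 → s = 5.8875
radial distance = base radius + s = 14 + 5.8875 = 19.8875

19.8875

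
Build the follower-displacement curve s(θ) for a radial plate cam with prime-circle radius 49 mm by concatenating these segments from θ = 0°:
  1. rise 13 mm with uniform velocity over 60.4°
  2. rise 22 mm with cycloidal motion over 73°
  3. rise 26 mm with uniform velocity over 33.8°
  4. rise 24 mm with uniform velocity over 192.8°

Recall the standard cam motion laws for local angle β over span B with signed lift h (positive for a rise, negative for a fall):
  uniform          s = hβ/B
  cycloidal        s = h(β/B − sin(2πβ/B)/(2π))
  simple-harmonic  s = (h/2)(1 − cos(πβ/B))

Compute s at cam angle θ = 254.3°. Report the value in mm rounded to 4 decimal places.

seg 1 [0°–60.4°] uniform, h=13: full span → s += 13 → s = 13.0000
seg 2 [60.4°–133.4°] cycloidal, h=22: full span → s += 22 → s = 35.0000
seg 3 [133.4°–167.2°] uniform, h=26: full span → s += 26 → s = 61.0000
seg 4 [167.2°–360°] uniform, h=24: θ=254.3° here. β=87.1, B=192.8. 24·87.1/192.8 = 10.8423 → s = 71.8423

71.8423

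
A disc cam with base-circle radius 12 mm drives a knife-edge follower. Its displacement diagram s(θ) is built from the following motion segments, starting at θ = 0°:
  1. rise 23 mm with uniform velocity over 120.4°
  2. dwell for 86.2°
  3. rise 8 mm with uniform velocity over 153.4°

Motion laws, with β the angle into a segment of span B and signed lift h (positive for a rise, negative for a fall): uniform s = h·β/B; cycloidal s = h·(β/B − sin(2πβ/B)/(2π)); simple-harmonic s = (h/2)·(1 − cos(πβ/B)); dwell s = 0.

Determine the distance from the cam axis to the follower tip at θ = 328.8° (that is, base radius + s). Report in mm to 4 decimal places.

seg 1 [0°–120.4°] uniform, h=23: full span → s += 23 → s = 23.0000
seg 2 [120.4°–206.6°] dwell: s stays 23.0000
seg 3 [206.6°–360°] uniform, h=8: θ=328.8° here. β=122.2, B=153.4. 8·122.2/153.4 = 6.3729 → s = 29.3729
radial distance = base radius + s = 12 + 29.3729 = 41.3729

41.3729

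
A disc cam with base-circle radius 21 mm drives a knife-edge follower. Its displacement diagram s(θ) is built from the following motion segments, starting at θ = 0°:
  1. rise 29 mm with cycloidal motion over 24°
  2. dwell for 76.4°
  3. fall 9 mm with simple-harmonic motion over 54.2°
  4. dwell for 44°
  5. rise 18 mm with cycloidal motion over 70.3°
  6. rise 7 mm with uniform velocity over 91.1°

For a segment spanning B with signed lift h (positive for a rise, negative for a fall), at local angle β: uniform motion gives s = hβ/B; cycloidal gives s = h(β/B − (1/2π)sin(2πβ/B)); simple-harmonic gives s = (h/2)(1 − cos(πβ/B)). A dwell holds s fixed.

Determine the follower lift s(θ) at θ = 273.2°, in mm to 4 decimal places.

seg 1 [0°–24°] cycloidal, h=29: full span → s += 29 → s = 29.0000
seg 2 [24°–100.4°] dwell: s stays 29.0000
seg 3 [100.4°–154.6°] simple-harmonic, h=-9: full span → s += -9 → s = 20.0000
seg 4 [154.6°–198.6°] dwell: s stays 20.0000
seg 5 [198.6°–268.9°] cycloidal, h=18: full span → s += 18 → s = 38.0000
seg 6 [268.9°–360°] uniform, h=7: θ=273.2° here. β=4.3, B=91.1. 7·4.3/91.1 = 0.3304 → s = 38.3304

38.3304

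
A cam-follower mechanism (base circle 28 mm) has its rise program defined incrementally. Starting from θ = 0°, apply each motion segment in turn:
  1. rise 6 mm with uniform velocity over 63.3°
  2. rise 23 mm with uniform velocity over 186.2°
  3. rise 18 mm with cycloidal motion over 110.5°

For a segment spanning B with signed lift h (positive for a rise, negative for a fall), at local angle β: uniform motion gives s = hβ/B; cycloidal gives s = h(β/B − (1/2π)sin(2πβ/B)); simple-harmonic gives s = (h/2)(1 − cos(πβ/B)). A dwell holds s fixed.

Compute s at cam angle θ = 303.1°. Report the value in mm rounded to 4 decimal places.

seg 1 [0°–63.3°] uniform, h=6: full span → s += 6 → s = 6.0000
seg 2 [63.3°–249.5°] uniform, h=23: full span → s += 23 → s = 29.0000
seg 3 [249.5°–360°] cycloidal, h=18: θ=303.1° here. β=53.6, B=110.5. 18·(0.4851 − sin(2π·0.4851)/(2π)) = 8.4628 → s = 37.4628

37.4628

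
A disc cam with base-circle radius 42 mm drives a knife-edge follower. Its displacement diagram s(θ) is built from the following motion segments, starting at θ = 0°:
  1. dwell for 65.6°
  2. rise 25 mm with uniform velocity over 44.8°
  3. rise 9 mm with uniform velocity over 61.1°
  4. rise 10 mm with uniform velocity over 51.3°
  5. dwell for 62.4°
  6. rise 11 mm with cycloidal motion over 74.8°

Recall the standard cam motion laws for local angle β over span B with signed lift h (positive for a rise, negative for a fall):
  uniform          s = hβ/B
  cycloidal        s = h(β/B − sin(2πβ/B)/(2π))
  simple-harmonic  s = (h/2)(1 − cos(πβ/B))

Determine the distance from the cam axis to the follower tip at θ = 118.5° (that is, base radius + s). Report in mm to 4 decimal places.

seg 1 [0°–65.6°] dwell: s stays 0.0000
seg 2 [65.6°–110.4°] uniform, h=25: full span → s += 25 → s = 25.0000
seg 3 [110.4°–171.5°] uniform, h=9: θ=118.5° here. β=8.1, B=61.1. 9·8.1/61.1 = 1.1931 → s = 26.1931
radial distance = base radius + s = 42 + 26.1931 = 68.1931

68.1931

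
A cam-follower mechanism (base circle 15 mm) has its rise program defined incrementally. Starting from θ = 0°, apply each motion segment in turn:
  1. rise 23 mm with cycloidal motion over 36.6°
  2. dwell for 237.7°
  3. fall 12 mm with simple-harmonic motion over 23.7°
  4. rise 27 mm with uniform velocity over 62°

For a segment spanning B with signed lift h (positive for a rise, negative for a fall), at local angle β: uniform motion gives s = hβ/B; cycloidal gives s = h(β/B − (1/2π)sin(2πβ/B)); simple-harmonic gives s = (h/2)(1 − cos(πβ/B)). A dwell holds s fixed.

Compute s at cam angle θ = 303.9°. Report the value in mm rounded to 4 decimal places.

seg 1 [0°–36.6°] cycloidal, h=23: full span → s += 23 → s = 23.0000
seg 2 [36.6°–274.3°] dwell: s stays 23.0000
seg 3 [274.3°–298°] simple-harmonic, h=-12: full span → s += -12 → s = 11.0000
seg 4 [298°–360°] uniform, h=27: θ=303.9° here. β=5.9, B=62. 27·5.9/62 = 2.5694 → s = 13.5694

13.5694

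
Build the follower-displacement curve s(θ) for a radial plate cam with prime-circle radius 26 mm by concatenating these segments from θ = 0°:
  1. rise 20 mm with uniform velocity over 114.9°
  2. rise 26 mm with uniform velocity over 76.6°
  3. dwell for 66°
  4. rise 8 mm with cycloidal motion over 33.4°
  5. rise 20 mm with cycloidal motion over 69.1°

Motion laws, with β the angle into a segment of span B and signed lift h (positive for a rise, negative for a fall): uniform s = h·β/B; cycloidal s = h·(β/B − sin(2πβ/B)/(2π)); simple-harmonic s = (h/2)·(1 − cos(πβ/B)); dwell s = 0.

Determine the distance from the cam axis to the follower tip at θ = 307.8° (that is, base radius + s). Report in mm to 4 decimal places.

seg 1 [0°–114.9°] uniform, h=20: full span → s += 20 → s = 20.0000
seg 2 [114.9°–191.5°] uniform, h=26: full span → s += 26 → s = 46.0000
seg 3 [191.5°–257.5°] dwell: s stays 46.0000
seg 4 [257.5°–290.9°] cycloidal, h=8: full span → s += 8 → s = 54.0000
seg 5 [290.9°–360°] cycloidal, h=20: θ=307.8° here. β=16.9, B=69.1. 20·(0.2446 − sin(2π·0.2446)/(2π)) = 1.7102 → s = 55.7102
radial distance = base radius + s = 26 + 55.7102 = 81.7102

81.7102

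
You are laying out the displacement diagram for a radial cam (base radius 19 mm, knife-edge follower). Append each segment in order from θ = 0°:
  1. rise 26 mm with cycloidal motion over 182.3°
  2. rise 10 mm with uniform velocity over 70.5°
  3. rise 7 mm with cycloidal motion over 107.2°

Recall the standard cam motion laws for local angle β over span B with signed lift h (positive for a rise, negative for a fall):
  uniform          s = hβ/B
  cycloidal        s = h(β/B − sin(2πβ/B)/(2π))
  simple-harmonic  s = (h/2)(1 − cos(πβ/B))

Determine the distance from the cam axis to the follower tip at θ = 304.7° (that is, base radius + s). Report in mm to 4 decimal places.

seg 1 [0°–182.3°] cycloidal, h=26: full span → s += 26 → s = 26.0000
seg 2 [182.3°–252.8°] uniform, h=10: full span → s += 10 → s = 36.0000
seg 3 [252.8°–360°] cycloidal, h=7: θ=304.7° here. β=51.9, B=107.2. 7·(0.4841 − sin(2π·0.4841)/(2π)) = 3.2782 → s = 39.2782
radial distance = base radius + s = 19 + 39.2782 = 58.2782

58.2782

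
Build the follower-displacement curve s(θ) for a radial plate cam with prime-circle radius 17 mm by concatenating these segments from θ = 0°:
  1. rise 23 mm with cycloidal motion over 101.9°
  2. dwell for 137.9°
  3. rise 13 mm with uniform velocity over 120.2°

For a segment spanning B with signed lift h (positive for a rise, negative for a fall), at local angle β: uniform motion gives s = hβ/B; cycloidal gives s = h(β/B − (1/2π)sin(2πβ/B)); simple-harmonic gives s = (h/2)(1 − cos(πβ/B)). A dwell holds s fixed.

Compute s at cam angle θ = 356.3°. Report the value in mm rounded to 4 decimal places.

seg 1 [0°–101.9°] cycloidal, h=23: full span → s += 23 → s = 23.0000
seg 2 [101.9°–239.8°] dwell: s stays 23.0000
seg 3 [239.8°–360°] uniform, h=13: θ=356.3° here. β=116.5, B=120.2. 13·116.5/120.2 = 12.5998 → s = 35.5998

35.5998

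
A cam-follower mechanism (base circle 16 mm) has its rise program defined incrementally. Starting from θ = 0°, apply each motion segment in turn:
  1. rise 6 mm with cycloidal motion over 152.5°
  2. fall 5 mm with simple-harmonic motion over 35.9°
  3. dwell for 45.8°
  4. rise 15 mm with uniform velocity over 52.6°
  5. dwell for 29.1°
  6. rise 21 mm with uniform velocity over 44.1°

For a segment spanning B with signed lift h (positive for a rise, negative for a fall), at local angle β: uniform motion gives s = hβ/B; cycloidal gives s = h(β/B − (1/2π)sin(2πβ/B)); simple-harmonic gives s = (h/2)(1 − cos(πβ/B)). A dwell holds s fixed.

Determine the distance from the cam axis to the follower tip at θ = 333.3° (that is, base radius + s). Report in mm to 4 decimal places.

seg 1 [0°–152.5°] cycloidal, h=6: full span → s += 6 → s = 6.0000
seg 2 [152.5°–188.4°] simple-harmonic, h=-5: full span → s += -5 → s = 1.0000
seg 3 [188.4°–234.2°] dwell: s stays 1.0000
seg 4 [234.2°–286.8°] uniform, h=15: full span → s += 15 → s = 16.0000
seg 5 [286.8°–315.9°] dwell: s stays 16.0000
seg 6 [315.9°–360°] uniform, h=21: θ=333.3° here. β=17.4, B=44.1. 21·17.4/44.1 = 8.2857 → s = 24.2857
radial distance = base radius + s = 16 + 24.2857 = 40.2857

40.2857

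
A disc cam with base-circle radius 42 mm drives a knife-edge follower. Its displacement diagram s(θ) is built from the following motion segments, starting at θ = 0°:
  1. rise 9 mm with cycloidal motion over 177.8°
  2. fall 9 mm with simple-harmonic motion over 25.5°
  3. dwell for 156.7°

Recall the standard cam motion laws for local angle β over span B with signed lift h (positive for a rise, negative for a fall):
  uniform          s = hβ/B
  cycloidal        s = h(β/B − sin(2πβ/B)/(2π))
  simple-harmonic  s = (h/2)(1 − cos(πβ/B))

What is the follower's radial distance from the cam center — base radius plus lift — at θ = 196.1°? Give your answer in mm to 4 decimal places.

seg 1 [0°–177.8°] cycloidal, h=9: full span → s += 9 → s = 9.0000
seg 2 [177.8°–203.3°] simple-harmonic, h=-9: θ=196.1° here. β=18.3, B=25.5. -9/2·(1 − cos(π·0.7176)) = -7.3427 → s = 1.6573
radial distance = base radius + s = 42 + 1.6573 = 43.6573

43.6573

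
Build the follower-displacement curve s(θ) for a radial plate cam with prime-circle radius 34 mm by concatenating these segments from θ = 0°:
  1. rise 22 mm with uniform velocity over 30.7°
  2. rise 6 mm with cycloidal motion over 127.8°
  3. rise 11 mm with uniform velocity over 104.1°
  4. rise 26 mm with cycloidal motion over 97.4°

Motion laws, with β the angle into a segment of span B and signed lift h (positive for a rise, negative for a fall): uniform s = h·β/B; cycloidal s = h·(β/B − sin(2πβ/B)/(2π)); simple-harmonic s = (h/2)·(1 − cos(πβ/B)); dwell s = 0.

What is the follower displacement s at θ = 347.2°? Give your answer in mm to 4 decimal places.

seg 1 [0°–30.7°] uniform, h=22: full span → s += 22 → s = 22.0000
seg 2 [30.7°–158.5°] cycloidal, h=6: full span → s += 6 → s = 28.0000
seg 3 [158.5°–262.6°] uniform, h=11: full span → s += 11 → s = 39.0000
seg 4 [262.6°–360°] cycloidal, h=26: θ=347.2° here. β=84.6, B=97.4. 26·(0.8686 − sin(2π·0.8686)/(2π)) = 25.6248 → s = 64.6248

64.6248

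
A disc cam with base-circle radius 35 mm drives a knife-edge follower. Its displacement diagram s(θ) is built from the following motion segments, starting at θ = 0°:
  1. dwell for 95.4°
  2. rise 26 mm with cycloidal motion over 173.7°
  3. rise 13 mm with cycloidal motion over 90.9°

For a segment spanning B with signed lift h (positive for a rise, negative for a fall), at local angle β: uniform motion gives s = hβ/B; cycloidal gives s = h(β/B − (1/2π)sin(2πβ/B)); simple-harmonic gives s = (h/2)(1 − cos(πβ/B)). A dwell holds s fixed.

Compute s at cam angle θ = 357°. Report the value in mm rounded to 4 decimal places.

seg 1 [0°–95.4°] dwell: s stays 0.0000
seg 2 [95.4°–269.1°] cycloidal, h=26: full span → s += 26 → s = 26.0000
seg 3 [269.1°–360°] cycloidal, h=13: θ=357° here. β=87.9, B=90.9. 13·(0.9670 − sin(2π·0.9670)/(2π)) = 12.9969 → s = 38.9969

38.9969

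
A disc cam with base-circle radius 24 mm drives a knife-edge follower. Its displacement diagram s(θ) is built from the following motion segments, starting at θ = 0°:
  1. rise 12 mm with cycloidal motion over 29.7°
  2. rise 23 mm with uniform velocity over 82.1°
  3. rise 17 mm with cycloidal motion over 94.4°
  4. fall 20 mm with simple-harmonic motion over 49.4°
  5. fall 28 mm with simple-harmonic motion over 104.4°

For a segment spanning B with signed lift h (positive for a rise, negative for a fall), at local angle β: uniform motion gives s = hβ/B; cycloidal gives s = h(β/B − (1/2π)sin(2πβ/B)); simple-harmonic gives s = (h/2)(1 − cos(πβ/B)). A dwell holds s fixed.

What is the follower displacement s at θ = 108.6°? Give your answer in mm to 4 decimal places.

seg 1 [0°–29.7°] cycloidal, h=12: full span → s += 12 → s = 12.0000
seg 2 [29.7°–111.8°] uniform, h=23: θ=108.6° here. β=78.9, B=82.1. 23·78.9/82.1 = 22.1035 → s = 34.1035

34.1035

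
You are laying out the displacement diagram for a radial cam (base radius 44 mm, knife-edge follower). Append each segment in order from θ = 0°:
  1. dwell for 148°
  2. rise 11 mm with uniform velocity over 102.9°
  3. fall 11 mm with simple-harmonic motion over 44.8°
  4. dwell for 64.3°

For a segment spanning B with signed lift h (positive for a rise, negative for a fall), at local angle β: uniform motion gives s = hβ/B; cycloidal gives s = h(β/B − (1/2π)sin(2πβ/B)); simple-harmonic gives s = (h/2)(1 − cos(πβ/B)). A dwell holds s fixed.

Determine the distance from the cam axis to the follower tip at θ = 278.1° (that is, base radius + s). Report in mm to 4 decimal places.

seg 1 [0°–148°] dwell: s stays 0.0000
seg 2 [148°–250.9°] uniform, h=11: full span → s += 11 → s = 11.0000
seg 3 [250.9°–295.7°] simple-harmonic, h=-11: θ=278.1° here. β=27.2, B=44.8. -11/2·(1 − cos(π·0.6071)) = -7.3165 → s = 3.6835
radial distance = base radius + s = 44 + 3.6835 = 47.6835

47.6835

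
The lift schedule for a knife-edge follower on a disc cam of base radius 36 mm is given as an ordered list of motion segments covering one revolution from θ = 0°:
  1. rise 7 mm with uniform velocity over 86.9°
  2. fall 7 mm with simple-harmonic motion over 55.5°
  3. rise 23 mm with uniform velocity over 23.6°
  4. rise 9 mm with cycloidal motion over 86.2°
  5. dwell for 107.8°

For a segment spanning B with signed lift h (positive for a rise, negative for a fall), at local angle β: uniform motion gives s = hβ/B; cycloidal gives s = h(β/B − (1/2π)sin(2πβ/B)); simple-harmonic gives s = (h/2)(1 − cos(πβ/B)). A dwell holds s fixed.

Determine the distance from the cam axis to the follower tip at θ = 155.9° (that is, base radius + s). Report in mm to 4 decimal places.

seg 1 [0°–86.9°] uniform, h=7: full span → s += 7 → s = 7.0000
seg 2 [86.9°–142.4°] simple-harmonic, h=-7: full span → s += -7 → s = 0.0000
seg 3 [142.4°–166°] uniform, h=23: θ=155.9° here. β=13.5, B=23.6. 23·13.5/23.6 = 13.1568 → s = 13.1568
radial distance = base radius + s = 36 + 13.1568 = 49.1568

49.1568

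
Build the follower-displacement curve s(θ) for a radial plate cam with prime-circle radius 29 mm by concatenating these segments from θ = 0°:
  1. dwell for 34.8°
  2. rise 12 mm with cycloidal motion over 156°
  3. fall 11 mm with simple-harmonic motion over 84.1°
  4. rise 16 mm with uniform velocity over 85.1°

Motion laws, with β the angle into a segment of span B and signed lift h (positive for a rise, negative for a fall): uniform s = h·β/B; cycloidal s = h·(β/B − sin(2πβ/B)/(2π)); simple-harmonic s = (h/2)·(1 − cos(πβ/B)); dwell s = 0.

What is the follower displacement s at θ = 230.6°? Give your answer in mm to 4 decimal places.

seg 1 [0°–34.8°] dwell: s stays 0.0000
seg 2 [34.8°–190.8°] cycloidal, h=12: full span → s += 12 → s = 12.0000
seg 3 [190.8°–274.9°] simple-harmonic, h=-11: θ=230.6° here. β=39.8, B=84.1. -11/2·(1 − cos(π·0.4732)) = -5.0383 → s = 6.9617

6.9617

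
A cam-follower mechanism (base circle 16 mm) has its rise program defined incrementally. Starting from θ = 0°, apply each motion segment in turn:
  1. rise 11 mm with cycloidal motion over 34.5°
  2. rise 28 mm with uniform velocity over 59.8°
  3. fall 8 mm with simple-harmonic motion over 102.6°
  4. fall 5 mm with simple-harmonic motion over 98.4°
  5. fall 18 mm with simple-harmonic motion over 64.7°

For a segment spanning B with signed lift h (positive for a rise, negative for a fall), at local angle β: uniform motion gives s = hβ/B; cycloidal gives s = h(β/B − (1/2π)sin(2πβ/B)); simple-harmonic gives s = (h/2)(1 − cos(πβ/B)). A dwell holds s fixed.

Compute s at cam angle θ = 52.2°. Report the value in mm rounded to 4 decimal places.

seg 1 [0°–34.5°] cycloidal, h=11: full span → s += 11 → s = 11.0000
seg 2 [34.5°–94.3°] uniform, h=28: θ=52.2° here. β=17.7, B=59.8. 28·17.7/59.8 = 8.2876 → s = 19.2876

19.2876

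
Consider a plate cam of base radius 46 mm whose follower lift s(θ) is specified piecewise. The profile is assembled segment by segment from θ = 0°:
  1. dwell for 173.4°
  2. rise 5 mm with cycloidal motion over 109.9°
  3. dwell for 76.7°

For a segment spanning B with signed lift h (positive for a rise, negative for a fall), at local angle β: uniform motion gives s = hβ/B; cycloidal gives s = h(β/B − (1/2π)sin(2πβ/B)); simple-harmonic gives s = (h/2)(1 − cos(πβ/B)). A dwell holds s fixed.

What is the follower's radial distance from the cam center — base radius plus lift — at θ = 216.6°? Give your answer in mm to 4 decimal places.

seg 1 [0°–173.4°] dwell: s stays 0.0000
seg 2 [173.4°–283.3°] cycloidal, h=5: θ=216.6° here. β=43.2, B=109.9. 5·(0.3931 − sin(2π·0.3931)/(2π)) = 1.4702 → s = 1.4702
radial distance = base radius + s = 46 + 1.4702 = 47.4702

47.4702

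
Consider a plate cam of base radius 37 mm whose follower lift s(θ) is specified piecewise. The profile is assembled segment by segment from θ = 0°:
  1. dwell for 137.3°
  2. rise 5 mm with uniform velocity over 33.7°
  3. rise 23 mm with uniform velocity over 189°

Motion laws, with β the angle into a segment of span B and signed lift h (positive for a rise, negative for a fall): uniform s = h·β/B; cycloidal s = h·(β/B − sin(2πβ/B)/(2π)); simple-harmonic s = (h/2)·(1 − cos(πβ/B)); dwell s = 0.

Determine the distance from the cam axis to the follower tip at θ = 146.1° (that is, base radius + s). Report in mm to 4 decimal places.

seg 1 [0°–137.3°] dwell: s stays 0.0000
seg 2 [137.3°–171°] uniform, h=5: θ=146.1° here. β=8.8, B=33.7. 5·8.8/33.7 = 1.3056 → s = 1.3056
radial distance = base radius + s = 37 + 1.3056 = 38.3056

38.3056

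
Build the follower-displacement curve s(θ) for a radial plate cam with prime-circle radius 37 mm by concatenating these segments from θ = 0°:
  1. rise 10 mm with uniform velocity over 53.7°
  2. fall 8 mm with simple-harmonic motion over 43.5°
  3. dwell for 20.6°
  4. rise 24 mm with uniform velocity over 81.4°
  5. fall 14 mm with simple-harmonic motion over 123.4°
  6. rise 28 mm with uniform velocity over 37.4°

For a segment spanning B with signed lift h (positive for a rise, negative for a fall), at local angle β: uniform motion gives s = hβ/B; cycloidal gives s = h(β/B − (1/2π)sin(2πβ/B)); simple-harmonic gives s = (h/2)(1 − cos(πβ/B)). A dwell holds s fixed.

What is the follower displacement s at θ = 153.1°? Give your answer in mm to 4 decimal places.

seg 1 [0°–53.7°] uniform, h=10: full span → s += 10 → s = 10.0000
seg 2 [53.7°–97.2°] simple-harmonic, h=-8: full span → s += -8 → s = 2.0000
seg 3 [97.2°–117.8°] dwell: s stays 2.0000
seg 4 [117.8°–199.2°] uniform, h=24: θ=153.1° here. β=35.3, B=81.4. 24·35.3/81.4 = 10.4079 → s = 12.4079

12.4079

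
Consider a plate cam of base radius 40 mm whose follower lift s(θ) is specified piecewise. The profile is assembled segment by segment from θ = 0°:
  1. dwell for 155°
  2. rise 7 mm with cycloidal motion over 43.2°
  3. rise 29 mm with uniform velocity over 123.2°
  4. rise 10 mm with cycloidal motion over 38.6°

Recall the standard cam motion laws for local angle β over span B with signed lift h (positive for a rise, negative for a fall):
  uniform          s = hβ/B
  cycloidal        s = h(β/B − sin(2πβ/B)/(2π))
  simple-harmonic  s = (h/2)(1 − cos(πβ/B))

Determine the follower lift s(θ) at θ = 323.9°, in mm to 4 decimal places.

seg 1 [0°–155°] dwell: s stays 0.0000
seg 2 [155°–198.2°] cycloidal, h=7: full span → s += 7 → s = 7.0000
seg 3 [198.2°–321.4°] uniform, h=29: full span → s += 29 → s = 36.0000
seg 4 [321.4°–360°] cycloidal, h=10: θ=323.9° here. β=2.5, B=38.6. 10·(0.0648 − sin(2π·0.0648)/(2π)) = 0.0177 → s = 36.0177

36.0177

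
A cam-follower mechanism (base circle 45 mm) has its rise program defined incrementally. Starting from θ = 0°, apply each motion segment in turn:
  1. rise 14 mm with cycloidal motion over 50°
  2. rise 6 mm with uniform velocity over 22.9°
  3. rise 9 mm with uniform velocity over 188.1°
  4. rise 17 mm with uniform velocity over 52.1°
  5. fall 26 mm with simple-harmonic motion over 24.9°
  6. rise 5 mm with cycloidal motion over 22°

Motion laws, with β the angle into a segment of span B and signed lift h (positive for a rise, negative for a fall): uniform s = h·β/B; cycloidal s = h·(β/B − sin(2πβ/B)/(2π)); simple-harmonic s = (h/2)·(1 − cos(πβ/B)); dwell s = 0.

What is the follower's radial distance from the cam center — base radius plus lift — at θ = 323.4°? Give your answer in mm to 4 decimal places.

seg 1 [0°–50°] cycloidal, h=14: full span → s += 14 → s = 14.0000
seg 2 [50°–72.9°] uniform, h=6: full span → s += 6 → s = 20.0000
seg 3 [72.9°–261°] uniform, h=9: full span → s += 9 → s = 29.0000
seg 4 [261°–313.1°] uniform, h=17: full span → s += 17 → s = 46.0000
seg 5 [313.1°–338°] simple-harmonic, h=-26: θ=323.4° here. β=10.3, B=24.9. -26/2·(1 − cos(π·0.4137)) = -9.5167 → s = 36.4833
radial distance = base radius + s = 45 + 36.4833 = 81.4833

81.4833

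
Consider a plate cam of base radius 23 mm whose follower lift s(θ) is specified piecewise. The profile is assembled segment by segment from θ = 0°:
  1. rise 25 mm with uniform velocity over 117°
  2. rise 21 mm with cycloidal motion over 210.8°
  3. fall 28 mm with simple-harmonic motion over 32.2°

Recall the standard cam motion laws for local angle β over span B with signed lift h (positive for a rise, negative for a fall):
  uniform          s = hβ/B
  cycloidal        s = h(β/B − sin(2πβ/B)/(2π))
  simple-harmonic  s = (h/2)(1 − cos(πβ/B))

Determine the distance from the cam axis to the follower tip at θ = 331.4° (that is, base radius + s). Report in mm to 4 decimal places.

seg 1 [0°–117°] uniform, h=25: full span → s += 25 → s = 25.0000
seg 2 [117°–327.8°] cycloidal, h=21: full span → s += 21 → s = 46.0000
seg 3 [327.8°–360°] simple-harmonic, h=-28: θ=331.4° here. β=3.6, B=32.2. -28/2·(1 − cos(π·0.1118)) = -0.8547 → s = 45.1453
radial distance = base radius + s = 23 + 45.1453 = 68.1453

68.1453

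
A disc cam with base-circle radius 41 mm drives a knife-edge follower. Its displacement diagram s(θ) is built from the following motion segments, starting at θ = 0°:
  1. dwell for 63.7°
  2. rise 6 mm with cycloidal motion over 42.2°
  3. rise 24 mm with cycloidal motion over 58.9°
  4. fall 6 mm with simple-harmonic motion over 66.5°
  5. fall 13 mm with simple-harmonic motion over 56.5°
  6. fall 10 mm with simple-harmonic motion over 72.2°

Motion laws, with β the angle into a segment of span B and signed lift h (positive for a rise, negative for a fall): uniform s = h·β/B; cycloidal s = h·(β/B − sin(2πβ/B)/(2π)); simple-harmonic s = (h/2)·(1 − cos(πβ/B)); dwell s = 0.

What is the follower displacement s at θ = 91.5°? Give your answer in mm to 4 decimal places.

seg 1 [0°–63.7°] dwell: s stays 0.0000
seg 2 [63.7°–105.9°] cycloidal, h=6: θ=91.5° here. β=27.8, B=42.2. 6·(0.6588 − sin(2π·0.6588)/(2π)) = 4.7549 → s = 4.7549

4.7549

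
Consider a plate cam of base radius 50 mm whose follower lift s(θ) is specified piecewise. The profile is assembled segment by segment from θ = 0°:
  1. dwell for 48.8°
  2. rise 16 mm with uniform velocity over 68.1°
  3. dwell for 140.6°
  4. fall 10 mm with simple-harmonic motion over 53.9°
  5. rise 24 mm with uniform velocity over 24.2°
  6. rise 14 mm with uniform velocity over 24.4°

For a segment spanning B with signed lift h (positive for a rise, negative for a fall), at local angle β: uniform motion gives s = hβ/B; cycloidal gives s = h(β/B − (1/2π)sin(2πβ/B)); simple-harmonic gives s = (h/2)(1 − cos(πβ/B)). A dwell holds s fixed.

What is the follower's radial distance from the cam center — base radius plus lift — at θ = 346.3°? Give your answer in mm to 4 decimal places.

seg 1 [0°–48.8°] dwell: s stays 0.0000
seg 2 [48.8°–116.9°] uniform, h=16: full span → s += 16 → s = 16.0000
seg 3 [116.9°–257.5°] dwell: s stays 16.0000
seg 4 [257.5°–311.4°] simple-harmonic, h=-10: full span → s += -10 → s = 6.0000
seg 5 [311.4°–335.6°] uniform, h=24: full span → s += 24 → s = 30.0000
seg 6 [335.6°–360°] uniform, h=14: θ=346.3° here. β=10.7, B=24.4. 14·10.7/24.4 = 6.1393 → s = 36.1393
radial distance = base radius + s = 50 + 36.1393 = 86.1393

86.1393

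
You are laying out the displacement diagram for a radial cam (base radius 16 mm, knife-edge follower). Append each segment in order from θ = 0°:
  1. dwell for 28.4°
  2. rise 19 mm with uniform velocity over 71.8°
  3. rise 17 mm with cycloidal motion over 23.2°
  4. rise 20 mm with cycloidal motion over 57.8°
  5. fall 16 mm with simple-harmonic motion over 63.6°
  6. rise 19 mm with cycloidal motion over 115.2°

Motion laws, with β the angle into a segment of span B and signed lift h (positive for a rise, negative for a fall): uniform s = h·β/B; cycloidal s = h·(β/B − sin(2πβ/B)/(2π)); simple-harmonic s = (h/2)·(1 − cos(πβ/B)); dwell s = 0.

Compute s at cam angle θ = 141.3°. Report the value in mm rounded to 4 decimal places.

seg 1 [0°–28.4°] dwell: s stays 0.0000
seg 2 [28.4°–100.2°] uniform, h=19: full span → s += 19 → s = 19.0000
seg 3 [100.2°–123.4°] cycloidal, h=17: full span → s += 17 → s = 36.0000
seg 4 [123.4°–181.2°] cycloidal, h=20: θ=141.3° here. β=17.9, B=57.8. 20·(0.3097 − sin(2π·0.3097)/(2π)) = 3.2319 → s = 39.2319

39.2319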